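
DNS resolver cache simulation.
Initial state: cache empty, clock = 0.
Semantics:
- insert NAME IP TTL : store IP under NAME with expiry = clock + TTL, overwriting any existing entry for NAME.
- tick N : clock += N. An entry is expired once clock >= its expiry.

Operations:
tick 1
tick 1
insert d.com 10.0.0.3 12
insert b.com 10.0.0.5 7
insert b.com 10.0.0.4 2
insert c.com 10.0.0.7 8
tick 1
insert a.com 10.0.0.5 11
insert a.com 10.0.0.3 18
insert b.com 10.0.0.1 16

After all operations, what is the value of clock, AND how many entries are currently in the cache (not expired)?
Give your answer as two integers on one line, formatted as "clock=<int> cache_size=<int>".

Op 1: tick 1 -> clock=1.
Op 2: tick 1 -> clock=2.
Op 3: insert d.com -> 10.0.0.3 (expiry=2+12=14). clock=2
Op 4: insert b.com -> 10.0.0.5 (expiry=2+7=9). clock=2
Op 5: insert b.com -> 10.0.0.4 (expiry=2+2=4). clock=2
Op 6: insert c.com -> 10.0.0.7 (expiry=2+8=10). clock=2
Op 7: tick 1 -> clock=3.
Op 8: insert a.com -> 10.0.0.5 (expiry=3+11=14). clock=3
Op 9: insert a.com -> 10.0.0.3 (expiry=3+18=21). clock=3
Op 10: insert b.com -> 10.0.0.1 (expiry=3+16=19). clock=3
Final clock = 3
Final cache (unexpired): {a.com,b.com,c.com,d.com} -> size=4

Answer: clock=3 cache_size=4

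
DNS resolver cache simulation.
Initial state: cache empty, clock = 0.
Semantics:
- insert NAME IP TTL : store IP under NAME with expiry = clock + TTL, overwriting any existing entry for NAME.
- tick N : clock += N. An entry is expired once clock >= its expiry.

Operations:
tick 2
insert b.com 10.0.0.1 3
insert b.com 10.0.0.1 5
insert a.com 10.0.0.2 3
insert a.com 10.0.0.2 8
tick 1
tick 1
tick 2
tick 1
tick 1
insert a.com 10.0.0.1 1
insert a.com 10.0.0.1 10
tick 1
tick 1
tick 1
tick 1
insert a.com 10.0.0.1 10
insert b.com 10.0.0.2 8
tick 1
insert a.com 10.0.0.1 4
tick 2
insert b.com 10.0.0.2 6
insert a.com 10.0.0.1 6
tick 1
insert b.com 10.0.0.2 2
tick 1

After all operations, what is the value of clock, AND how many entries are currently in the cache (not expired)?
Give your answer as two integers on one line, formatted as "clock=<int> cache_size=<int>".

Answer: clock=17 cache_size=2

Derivation:
Op 1: tick 2 -> clock=2.
Op 2: insert b.com -> 10.0.0.1 (expiry=2+3=5). clock=2
Op 3: insert b.com -> 10.0.0.1 (expiry=2+5=7). clock=2
Op 4: insert a.com -> 10.0.0.2 (expiry=2+3=5). clock=2
Op 5: insert a.com -> 10.0.0.2 (expiry=2+8=10). clock=2
Op 6: tick 1 -> clock=3.
Op 7: tick 1 -> clock=4.
Op 8: tick 2 -> clock=6.
Op 9: tick 1 -> clock=7. purged={b.com}
Op 10: tick 1 -> clock=8.
Op 11: insert a.com -> 10.0.0.1 (expiry=8+1=9). clock=8
Op 12: insert a.com -> 10.0.0.1 (expiry=8+10=18). clock=8
Op 13: tick 1 -> clock=9.
Op 14: tick 1 -> clock=10.
Op 15: tick 1 -> clock=11.
Op 16: tick 1 -> clock=12.
Op 17: insert a.com -> 10.0.0.1 (expiry=12+10=22). clock=12
Op 18: insert b.com -> 10.0.0.2 (expiry=12+8=20). clock=12
Op 19: tick 1 -> clock=13.
Op 20: insert a.com -> 10.0.0.1 (expiry=13+4=17). clock=13
Op 21: tick 2 -> clock=15.
Op 22: insert b.com -> 10.0.0.2 (expiry=15+6=21). clock=15
Op 23: insert a.com -> 10.0.0.1 (expiry=15+6=21). clock=15
Op 24: tick 1 -> clock=16.
Op 25: insert b.com -> 10.0.0.2 (expiry=16+2=18). clock=16
Op 26: tick 1 -> clock=17.
Final clock = 17
Final cache (unexpired): {a.com,b.com} -> size=2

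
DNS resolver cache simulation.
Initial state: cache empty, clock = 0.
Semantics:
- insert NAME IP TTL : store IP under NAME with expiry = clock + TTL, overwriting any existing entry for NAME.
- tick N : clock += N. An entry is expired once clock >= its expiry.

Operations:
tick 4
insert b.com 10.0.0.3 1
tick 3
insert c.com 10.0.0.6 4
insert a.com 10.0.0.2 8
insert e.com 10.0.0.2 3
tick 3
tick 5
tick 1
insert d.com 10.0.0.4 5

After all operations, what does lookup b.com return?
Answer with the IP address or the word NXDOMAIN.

Op 1: tick 4 -> clock=4.
Op 2: insert b.com -> 10.0.0.3 (expiry=4+1=5). clock=4
Op 3: tick 3 -> clock=7. purged={b.com}
Op 4: insert c.com -> 10.0.0.6 (expiry=7+4=11). clock=7
Op 5: insert a.com -> 10.0.0.2 (expiry=7+8=15). clock=7
Op 6: insert e.com -> 10.0.0.2 (expiry=7+3=10). clock=7
Op 7: tick 3 -> clock=10. purged={e.com}
Op 8: tick 5 -> clock=15. purged={a.com,c.com}
Op 9: tick 1 -> clock=16.
Op 10: insert d.com -> 10.0.0.4 (expiry=16+5=21). clock=16
lookup b.com: not in cache (expired or never inserted)

Answer: NXDOMAIN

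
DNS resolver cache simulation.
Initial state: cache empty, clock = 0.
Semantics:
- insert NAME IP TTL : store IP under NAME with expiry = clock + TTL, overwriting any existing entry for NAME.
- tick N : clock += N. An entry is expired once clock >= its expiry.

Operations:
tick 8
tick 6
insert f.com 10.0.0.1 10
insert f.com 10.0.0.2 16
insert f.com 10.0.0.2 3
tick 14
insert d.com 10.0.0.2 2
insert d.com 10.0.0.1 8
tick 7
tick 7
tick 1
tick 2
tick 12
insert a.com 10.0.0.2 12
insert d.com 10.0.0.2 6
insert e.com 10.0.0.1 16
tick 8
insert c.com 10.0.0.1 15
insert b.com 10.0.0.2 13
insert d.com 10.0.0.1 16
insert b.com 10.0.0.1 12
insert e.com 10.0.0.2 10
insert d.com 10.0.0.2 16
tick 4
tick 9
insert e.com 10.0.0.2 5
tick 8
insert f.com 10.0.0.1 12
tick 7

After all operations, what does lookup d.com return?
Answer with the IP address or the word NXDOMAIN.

Op 1: tick 8 -> clock=8.
Op 2: tick 6 -> clock=14.
Op 3: insert f.com -> 10.0.0.1 (expiry=14+10=24). clock=14
Op 4: insert f.com -> 10.0.0.2 (expiry=14+16=30). clock=14
Op 5: insert f.com -> 10.0.0.2 (expiry=14+3=17). clock=14
Op 6: tick 14 -> clock=28. purged={f.com}
Op 7: insert d.com -> 10.0.0.2 (expiry=28+2=30). clock=28
Op 8: insert d.com -> 10.0.0.1 (expiry=28+8=36). clock=28
Op 9: tick 7 -> clock=35.
Op 10: tick 7 -> clock=42. purged={d.com}
Op 11: tick 1 -> clock=43.
Op 12: tick 2 -> clock=45.
Op 13: tick 12 -> clock=57.
Op 14: insert a.com -> 10.0.0.2 (expiry=57+12=69). clock=57
Op 15: insert d.com -> 10.0.0.2 (expiry=57+6=63). clock=57
Op 16: insert e.com -> 10.0.0.1 (expiry=57+16=73). clock=57
Op 17: tick 8 -> clock=65. purged={d.com}
Op 18: insert c.com -> 10.0.0.1 (expiry=65+15=80). clock=65
Op 19: insert b.com -> 10.0.0.2 (expiry=65+13=78). clock=65
Op 20: insert d.com -> 10.0.0.1 (expiry=65+16=81). clock=65
Op 21: insert b.com -> 10.0.0.1 (expiry=65+12=77). clock=65
Op 22: insert e.com -> 10.0.0.2 (expiry=65+10=75). clock=65
Op 23: insert d.com -> 10.0.0.2 (expiry=65+16=81). clock=65
Op 24: tick 4 -> clock=69. purged={a.com}
Op 25: tick 9 -> clock=78. purged={b.com,e.com}
Op 26: insert e.com -> 10.0.0.2 (expiry=78+5=83). clock=78
Op 27: tick 8 -> clock=86. purged={c.com,d.com,e.com}
Op 28: insert f.com -> 10.0.0.1 (expiry=86+12=98). clock=86
Op 29: tick 7 -> clock=93.
lookup d.com: not in cache (expired or never inserted)

Answer: NXDOMAIN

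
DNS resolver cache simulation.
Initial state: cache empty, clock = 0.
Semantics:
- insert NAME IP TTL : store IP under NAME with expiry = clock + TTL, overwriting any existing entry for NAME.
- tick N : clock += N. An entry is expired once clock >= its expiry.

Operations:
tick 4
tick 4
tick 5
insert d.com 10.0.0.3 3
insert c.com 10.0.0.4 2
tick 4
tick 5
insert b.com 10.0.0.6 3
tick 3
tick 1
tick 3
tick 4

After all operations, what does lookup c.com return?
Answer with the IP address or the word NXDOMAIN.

Op 1: tick 4 -> clock=4.
Op 2: tick 4 -> clock=8.
Op 3: tick 5 -> clock=13.
Op 4: insert d.com -> 10.0.0.3 (expiry=13+3=16). clock=13
Op 5: insert c.com -> 10.0.0.4 (expiry=13+2=15). clock=13
Op 6: tick 4 -> clock=17. purged={c.com,d.com}
Op 7: tick 5 -> clock=22.
Op 8: insert b.com -> 10.0.0.6 (expiry=22+3=25). clock=22
Op 9: tick 3 -> clock=25. purged={b.com}
Op 10: tick 1 -> clock=26.
Op 11: tick 3 -> clock=29.
Op 12: tick 4 -> clock=33.
lookup c.com: not in cache (expired or never inserted)

Answer: NXDOMAIN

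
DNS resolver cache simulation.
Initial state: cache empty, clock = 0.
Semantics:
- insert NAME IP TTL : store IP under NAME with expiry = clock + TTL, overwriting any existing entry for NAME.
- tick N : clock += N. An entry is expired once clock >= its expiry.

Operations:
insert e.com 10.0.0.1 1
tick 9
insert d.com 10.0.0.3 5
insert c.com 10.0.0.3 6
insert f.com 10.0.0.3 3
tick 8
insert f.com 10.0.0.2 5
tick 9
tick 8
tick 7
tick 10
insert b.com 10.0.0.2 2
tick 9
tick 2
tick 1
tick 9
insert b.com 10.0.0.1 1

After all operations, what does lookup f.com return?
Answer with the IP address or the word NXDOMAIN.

Op 1: insert e.com -> 10.0.0.1 (expiry=0+1=1). clock=0
Op 2: tick 9 -> clock=9. purged={e.com}
Op 3: insert d.com -> 10.0.0.3 (expiry=9+5=14). clock=9
Op 4: insert c.com -> 10.0.0.3 (expiry=9+6=15). clock=9
Op 5: insert f.com -> 10.0.0.3 (expiry=9+3=12). clock=9
Op 6: tick 8 -> clock=17. purged={c.com,d.com,f.com}
Op 7: insert f.com -> 10.0.0.2 (expiry=17+5=22). clock=17
Op 8: tick 9 -> clock=26. purged={f.com}
Op 9: tick 8 -> clock=34.
Op 10: tick 7 -> clock=41.
Op 11: tick 10 -> clock=51.
Op 12: insert b.com -> 10.0.0.2 (expiry=51+2=53). clock=51
Op 13: tick 9 -> clock=60. purged={b.com}
Op 14: tick 2 -> clock=62.
Op 15: tick 1 -> clock=63.
Op 16: tick 9 -> clock=72.
Op 17: insert b.com -> 10.0.0.1 (expiry=72+1=73). clock=72
lookup f.com: not in cache (expired or never inserted)

Answer: NXDOMAIN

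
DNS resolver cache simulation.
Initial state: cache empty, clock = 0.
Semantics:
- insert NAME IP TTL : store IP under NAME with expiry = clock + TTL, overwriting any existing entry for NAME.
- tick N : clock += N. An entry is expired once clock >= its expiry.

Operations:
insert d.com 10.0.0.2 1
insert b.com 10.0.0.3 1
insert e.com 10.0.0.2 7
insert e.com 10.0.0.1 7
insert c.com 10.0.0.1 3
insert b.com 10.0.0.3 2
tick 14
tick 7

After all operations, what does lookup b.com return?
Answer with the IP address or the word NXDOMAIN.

Op 1: insert d.com -> 10.0.0.2 (expiry=0+1=1). clock=0
Op 2: insert b.com -> 10.0.0.3 (expiry=0+1=1). clock=0
Op 3: insert e.com -> 10.0.0.2 (expiry=0+7=7). clock=0
Op 4: insert e.com -> 10.0.0.1 (expiry=0+7=7). clock=0
Op 5: insert c.com -> 10.0.0.1 (expiry=0+3=3). clock=0
Op 6: insert b.com -> 10.0.0.3 (expiry=0+2=2). clock=0
Op 7: tick 14 -> clock=14. purged={b.com,c.com,d.com,e.com}
Op 8: tick 7 -> clock=21.
lookup b.com: not in cache (expired or never inserted)

Answer: NXDOMAIN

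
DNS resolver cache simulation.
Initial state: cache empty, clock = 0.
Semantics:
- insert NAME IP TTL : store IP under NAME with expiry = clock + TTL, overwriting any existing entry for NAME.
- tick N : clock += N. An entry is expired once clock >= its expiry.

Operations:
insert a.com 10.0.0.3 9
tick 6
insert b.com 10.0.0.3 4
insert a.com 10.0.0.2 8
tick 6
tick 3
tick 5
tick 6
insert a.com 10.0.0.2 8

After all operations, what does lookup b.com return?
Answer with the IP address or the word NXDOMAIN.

Answer: NXDOMAIN

Derivation:
Op 1: insert a.com -> 10.0.0.3 (expiry=0+9=9). clock=0
Op 2: tick 6 -> clock=6.
Op 3: insert b.com -> 10.0.0.3 (expiry=6+4=10). clock=6
Op 4: insert a.com -> 10.0.0.2 (expiry=6+8=14). clock=6
Op 5: tick 6 -> clock=12. purged={b.com}
Op 6: tick 3 -> clock=15. purged={a.com}
Op 7: tick 5 -> clock=20.
Op 8: tick 6 -> clock=26.
Op 9: insert a.com -> 10.0.0.2 (expiry=26+8=34). clock=26
lookup b.com: not in cache (expired or never inserted)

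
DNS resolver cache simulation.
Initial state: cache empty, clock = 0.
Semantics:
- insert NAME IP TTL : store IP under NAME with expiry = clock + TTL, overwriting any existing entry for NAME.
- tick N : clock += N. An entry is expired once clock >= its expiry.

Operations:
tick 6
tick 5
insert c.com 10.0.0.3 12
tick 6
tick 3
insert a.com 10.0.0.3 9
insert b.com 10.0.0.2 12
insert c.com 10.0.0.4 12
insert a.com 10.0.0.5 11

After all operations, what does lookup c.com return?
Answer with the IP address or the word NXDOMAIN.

Answer: 10.0.0.4

Derivation:
Op 1: tick 6 -> clock=6.
Op 2: tick 5 -> clock=11.
Op 3: insert c.com -> 10.0.0.3 (expiry=11+12=23). clock=11
Op 4: tick 6 -> clock=17.
Op 5: tick 3 -> clock=20.
Op 6: insert a.com -> 10.0.0.3 (expiry=20+9=29). clock=20
Op 7: insert b.com -> 10.0.0.2 (expiry=20+12=32). clock=20
Op 8: insert c.com -> 10.0.0.4 (expiry=20+12=32). clock=20
Op 9: insert a.com -> 10.0.0.5 (expiry=20+11=31). clock=20
lookup c.com: present, ip=10.0.0.4 expiry=32 > clock=20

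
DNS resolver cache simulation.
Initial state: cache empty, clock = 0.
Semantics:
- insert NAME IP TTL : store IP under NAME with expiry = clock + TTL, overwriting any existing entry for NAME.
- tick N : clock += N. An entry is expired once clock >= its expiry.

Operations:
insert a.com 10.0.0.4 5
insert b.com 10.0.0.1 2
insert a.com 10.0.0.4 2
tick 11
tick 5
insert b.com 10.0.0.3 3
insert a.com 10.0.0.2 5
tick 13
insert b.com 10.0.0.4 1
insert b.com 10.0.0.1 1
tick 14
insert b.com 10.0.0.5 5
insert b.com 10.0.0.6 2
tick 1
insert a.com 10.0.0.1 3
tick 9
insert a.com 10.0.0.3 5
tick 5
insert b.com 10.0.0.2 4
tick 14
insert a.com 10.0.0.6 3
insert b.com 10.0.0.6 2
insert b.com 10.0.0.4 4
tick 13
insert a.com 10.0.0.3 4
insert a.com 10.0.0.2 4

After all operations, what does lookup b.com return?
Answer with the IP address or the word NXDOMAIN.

Answer: NXDOMAIN

Derivation:
Op 1: insert a.com -> 10.0.0.4 (expiry=0+5=5). clock=0
Op 2: insert b.com -> 10.0.0.1 (expiry=0+2=2). clock=0
Op 3: insert a.com -> 10.0.0.4 (expiry=0+2=2). clock=0
Op 4: tick 11 -> clock=11. purged={a.com,b.com}
Op 5: tick 5 -> clock=16.
Op 6: insert b.com -> 10.0.0.3 (expiry=16+3=19). clock=16
Op 7: insert a.com -> 10.0.0.2 (expiry=16+5=21). clock=16
Op 8: tick 13 -> clock=29. purged={a.com,b.com}
Op 9: insert b.com -> 10.0.0.4 (expiry=29+1=30). clock=29
Op 10: insert b.com -> 10.0.0.1 (expiry=29+1=30). clock=29
Op 11: tick 14 -> clock=43. purged={b.com}
Op 12: insert b.com -> 10.0.0.5 (expiry=43+5=48). clock=43
Op 13: insert b.com -> 10.0.0.6 (expiry=43+2=45). clock=43
Op 14: tick 1 -> clock=44.
Op 15: insert a.com -> 10.0.0.1 (expiry=44+3=47). clock=44
Op 16: tick 9 -> clock=53. purged={a.com,b.com}
Op 17: insert a.com -> 10.0.0.3 (expiry=53+5=58). clock=53
Op 18: tick 5 -> clock=58. purged={a.com}
Op 19: insert b.com -> 10.0.0.2 (expiry=58+4=62). clock=58
Op 20: tick 14 -> clock=72. purged={b.com}
Op 21: insert a.com -> 10.0.0.6 (expiry=72+3=75). clock=72
Op 22: insert b.com -> 10.0.0.6 (expiry=72+2=74). clock=72
Op 23: insert b.com -> 10.0.0.4 (expiry=72+4=76). clock=72
Op 24: tick 13 -> clock=85. purged={a.com,b.com}
Op 25: insert a.com -> 10.0.0.3 (expiry=85+4=89). clock=85
Op 26: insert a.com -> 10.0.0.2 (expiry=85+4=89). clock=85
lookup b.com: not in cache (expired or never inserted)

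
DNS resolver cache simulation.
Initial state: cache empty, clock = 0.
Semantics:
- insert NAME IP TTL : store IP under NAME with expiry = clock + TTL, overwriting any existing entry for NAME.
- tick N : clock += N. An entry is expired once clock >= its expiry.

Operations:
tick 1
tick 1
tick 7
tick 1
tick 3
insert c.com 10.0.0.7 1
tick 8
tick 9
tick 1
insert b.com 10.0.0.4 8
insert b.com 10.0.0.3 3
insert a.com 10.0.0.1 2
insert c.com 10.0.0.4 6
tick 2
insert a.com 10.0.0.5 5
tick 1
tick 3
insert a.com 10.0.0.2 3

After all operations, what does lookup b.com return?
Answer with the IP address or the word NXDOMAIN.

Answer: NXDOMAIN

Derivation:
Op 1: tick 1 -> clock=1.
Op 2: tick 1 -> clock=2.
Op 3: tick 7 -> clock=9.
Op 4: tick 1 -> clock=10.
Op 5: tick 3 -> clock=13.
Op 6: insert c.com -> 10.0.0.7 (expiry=13+1=14). clock=13
Op 7: tick 8 -> clock=21. purged={c.com}
Op 8: tick 9 -> clock=30.
Op 9: tick 1 -> clock=31.
Op 10: insert b.com -> 10.0.0.4 (expiry=31+8=39). clock=31
Op 11: insert b.com -> 10.0.0.3 (expiry=31+3=34). clock=31
Op 12: insert a.com -> 10.0.0.1 (expiry=31+2=33). clock=31
Op 13: insert c.com -> 10.0.0.4 (expiry=31+6=37). clock=31
Op 14: tick 2 -> clock=33. purged={a.com}
Op 15: insert a.com -> 10.0.0.5 (expiry=33+5=38). clock=33
Op 16: tick 1 -> clock=34. purged={b.com}
Op 17: tick 3 -> clock=37. purged={c.com}
Op 18: insert a.com -> 10.0.0.2 (expiry=37+3=40). clock=37
lookup b.com: not in cache (expired or never inserted)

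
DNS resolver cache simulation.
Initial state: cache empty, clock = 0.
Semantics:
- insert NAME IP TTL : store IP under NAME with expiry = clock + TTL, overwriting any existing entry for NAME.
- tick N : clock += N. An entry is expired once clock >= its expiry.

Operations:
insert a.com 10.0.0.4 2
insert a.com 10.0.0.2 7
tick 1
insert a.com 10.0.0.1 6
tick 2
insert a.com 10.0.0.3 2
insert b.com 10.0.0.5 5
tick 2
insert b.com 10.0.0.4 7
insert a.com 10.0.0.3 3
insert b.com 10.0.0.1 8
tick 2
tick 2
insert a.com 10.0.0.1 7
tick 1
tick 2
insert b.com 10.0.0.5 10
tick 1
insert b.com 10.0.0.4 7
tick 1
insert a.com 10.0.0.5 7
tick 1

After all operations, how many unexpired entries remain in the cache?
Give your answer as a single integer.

Answer: 2

Derivation:
Op 1: insert a.com -> 10.0.0.4 (expiry=0+2=2). clock=0
Op 2: insert a.com -> 10.0.0.2 (expiry=0+7=7). clock=0
Op 3: tick 1 -> clock=1.
Op 4: insert a.com -> 10.0.0.1 (expiry=1+6=7). clock=1
Op 5: tick 2 -> clock=3.
Op 6: insert a.com -> 10.0.0.3 (expiry=3+2=5). clock=3
Op 7: insert b.com -> 10.0.0.5 (expiry=3+5=8). clock=3
Op 8: tick 2 -> clock=5. purged={a.com}
Op 9: insert b.com -> 10.0.0.4 (expiry=5+7=12). clock=5
Op 10: insert a.com -> 10.0.0.3 (expiry=5+3=8). clock=5
Op 11: insert b.com -> 10.0.0.1 (expiry=5+8=13). clock=5
Op 12: tick 2 -> clock=7.
Op 13: tick 2 -> clock=9. purged={a.com}
Op 14: insert a.com -> 10.0.0.1 (expiry=9+7=16). clock=9
Op 15: tick 1 -> clock=10.
Op 16: tick 2 -> clock=12.
Op 17: insert b.com -> 10.0.0.5 (expiry=12+10=22). clock=12
Op 18: tick 1 -> clock=13.
Op 19: insert b.com -> 10.0.0.4 (expiry=13+7=20). clock=13
Op 20: tick 1 -> clock=14.
Op 21: insert a.com -> 10.0.0.5 (expiry=14+7=21). clock=14
Op 22: tick 1 -> clock=15.
Final cache (unexpired): {a.com,b.com} -> size=2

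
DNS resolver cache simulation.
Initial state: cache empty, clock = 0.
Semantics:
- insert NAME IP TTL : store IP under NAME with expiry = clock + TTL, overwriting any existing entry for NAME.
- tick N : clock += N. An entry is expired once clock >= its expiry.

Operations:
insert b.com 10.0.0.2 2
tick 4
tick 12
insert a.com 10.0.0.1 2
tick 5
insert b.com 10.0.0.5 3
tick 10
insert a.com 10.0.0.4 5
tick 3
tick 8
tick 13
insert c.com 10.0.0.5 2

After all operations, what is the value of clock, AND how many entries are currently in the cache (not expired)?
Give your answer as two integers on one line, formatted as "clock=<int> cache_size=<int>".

Op 1: insert b.com -> 10.0.0.2 (expiry=0+2=2). clock=0
Op 2: tick 4 -> clock=4. purged={b.com}
Op 3: tick 12 -> clock=16.
Op 4: insert a.com -> 10.0.0.1 (expiry=16+2=18). clock=16
Op 5: tick 5 -> clock=21. purged={a.com}
Op 6: insert b.com -> 10.0.0.5 (expiry=21+3=24). clock=21
Op 7: tick 10 -> clock=31. purged={b.com}
Op 8: insert a.com -> 10.0.0.4 (expiry=31+5=36). clock=31
Op 9: tick 3 -> clock=34.
Op 10: tick 8 -> clock=42. purged={a.com}
Op 11: tick 13 -> clock=55.
Op 12: insert c.com -> 10.0.0.5 (expiry=55+2=57). clock=55
Final clock = 55
Final cache (unexpired): {c.com} -> size=1

Answer: clock=55 cache_size=1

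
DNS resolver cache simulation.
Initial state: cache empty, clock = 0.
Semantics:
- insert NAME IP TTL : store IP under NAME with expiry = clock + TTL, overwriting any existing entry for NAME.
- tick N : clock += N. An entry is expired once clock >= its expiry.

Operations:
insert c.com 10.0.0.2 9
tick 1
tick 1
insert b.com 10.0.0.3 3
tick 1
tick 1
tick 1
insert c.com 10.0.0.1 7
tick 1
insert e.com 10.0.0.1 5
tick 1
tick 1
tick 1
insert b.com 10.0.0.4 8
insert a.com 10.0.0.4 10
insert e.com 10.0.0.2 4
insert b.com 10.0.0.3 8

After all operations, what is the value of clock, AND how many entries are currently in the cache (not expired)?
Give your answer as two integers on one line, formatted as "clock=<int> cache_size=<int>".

Answer: clock=9 cache_size=4

Derivation:
Op 1: insert c.com -> 10.0.0.2 (expiry=0+9=9). clock=0
Op 2: tick 1 -> clock=1.
Op 3: tick 1 -> clock=2.
Op 4: insert b.com -> 10.0.0.3 (expiry=2+3=5). clock=2
Op 5: tick 1 -> clock=3.
Op 6: tick 1 -> clock=4.
Op 7: tick 1 -> clock=5. purged={b.com}
Op 8: insert c.com -> 10.0.0.1 (expiry=5+7=12). clock=5
Op 9: tick 1 -> clock=6.
Op 10: insert e.com -> 10.0.0.1 (expiry=6+5=11). clock=6
Op 11: tick 1 -> clock=7.
Op 12: tick 1 -> clock=8.
Op 13: tick 1 -> clock=9.
Op 14: insert b.com -> 10.0.0.4 (expiry=9+8=17). clock=9
Op 15: insert a.com -> 10.0.0.4 (expiry=9+10=19). clock=9
Op 16: insert e.com -> 10.0.0.2 (expiry=9+4=13). clock=9
Op 17: insert b.com -> 10.0.0.3 (expiry=9+8=17). clock=9
Final clock = 9
Final cache (unexpired): {a.com,b.com,c.com,e.com} -> size=4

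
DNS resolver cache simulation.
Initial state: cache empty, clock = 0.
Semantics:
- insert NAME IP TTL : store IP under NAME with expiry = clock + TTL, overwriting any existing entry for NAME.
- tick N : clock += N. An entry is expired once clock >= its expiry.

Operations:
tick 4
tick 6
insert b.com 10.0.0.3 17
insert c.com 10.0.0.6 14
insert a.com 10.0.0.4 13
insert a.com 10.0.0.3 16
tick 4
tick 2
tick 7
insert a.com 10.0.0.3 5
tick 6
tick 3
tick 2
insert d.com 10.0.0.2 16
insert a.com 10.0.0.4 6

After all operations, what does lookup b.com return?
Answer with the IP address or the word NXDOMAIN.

Answer: NXDOMAIN

Derivation:
Op 1: tick 4 -> clock=4.
Op 2: tick 6 -> clock=10.
Op 3: insert b.com -> 10.0.0.3 (expiry=10+17=27). clock=10
Op 4: insert c.com -> 10.0.0.6 (expiry=10+14=24). clock=10
Op 5: insert a.com -> 10.0.0.4 (expiry=10+13=23). clock=10
Op 6: insert a.com -> 10.0.0.3 (expiry=10+16=26). clock=10
Op 7: tick 4 -> clock=14.
Op 8: tick 2 -> clock=16.
Op 9: tick 7 -> clock=23.
Op 10: insert a.com -> 10.0.0.3 (expiry=23+5=28). clock=23
Op 11: tick 6 -> clock=29. purged={a.com,b.com,c.com}
Op 12: tick 3 -> clock=32.
Op 13: tick 2 -> clock=34.
Op 14: insert d.com -> 10.0.0.2 (expiry=34+16=50). clock=34
Op 15: insert a.com -> 10.0.0.4 (expiry=34+6=40). clock=34
lookup b.com: not in cache (expired or never inserted)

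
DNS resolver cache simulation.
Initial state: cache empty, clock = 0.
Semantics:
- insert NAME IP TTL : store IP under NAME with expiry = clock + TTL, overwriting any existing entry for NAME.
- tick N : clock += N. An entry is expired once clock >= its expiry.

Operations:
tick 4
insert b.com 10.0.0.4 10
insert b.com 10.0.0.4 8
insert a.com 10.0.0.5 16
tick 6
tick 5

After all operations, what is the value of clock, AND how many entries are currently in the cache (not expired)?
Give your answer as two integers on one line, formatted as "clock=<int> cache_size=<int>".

Op 1: tick 4 -> clock=4.
Op 2: insert b.com -> 10.0.0.4 (expiry=4+10=14). clock=4
Op 3: insert b.com -> 10.0.0.4 (expiry=4+8=12). clock=4
Op 4: insert a.com -> 10.0.0.5 (expiry=4+16=20). clock=4
Op 5: tick 6 -> clock=10.
Op 6: tick 5 -> clock=15. purged={b.com}
Final clock = 15
Final cache (unexpired): {a.com} -> size=1

Answer: clock=15 cache_size=1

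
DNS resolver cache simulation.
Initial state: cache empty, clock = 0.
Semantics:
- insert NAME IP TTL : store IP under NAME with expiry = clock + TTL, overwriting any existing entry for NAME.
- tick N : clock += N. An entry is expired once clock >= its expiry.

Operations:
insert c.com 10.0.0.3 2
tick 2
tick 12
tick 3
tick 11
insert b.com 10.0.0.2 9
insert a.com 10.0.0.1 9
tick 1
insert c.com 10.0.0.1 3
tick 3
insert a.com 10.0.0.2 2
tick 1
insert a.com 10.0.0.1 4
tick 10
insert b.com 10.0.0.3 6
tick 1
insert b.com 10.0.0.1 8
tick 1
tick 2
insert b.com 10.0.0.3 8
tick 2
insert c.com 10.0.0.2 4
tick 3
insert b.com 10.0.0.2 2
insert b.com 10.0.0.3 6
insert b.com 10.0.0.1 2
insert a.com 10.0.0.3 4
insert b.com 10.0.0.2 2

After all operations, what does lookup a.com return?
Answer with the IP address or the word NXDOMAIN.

Op 1: insert c.com -> 10.0.0.3 (expiry=0+2=2). clock=0
Op 2: tick 2 -> clock=2. purged={c.com}
Op 3: tick 12 -> clock=14.
Op 4: tick 3 -> clock=17.
Op 5: tick 11 -> clock=28.
Op 6: insert b.com -> 10.0.0.2 (expiry=28+9=37). clock=28
Op 7: insert a.com -> 10.0.0.1 (expiry=28+9=37). clock=28
Op 8: tick 1 -> clock=29.
Op 9: insert c.com -> 10.0.0.1 (expiry=29+3=32). clock=29
Op 10: tick 3 -> clock=32. purged={c.com}
Op 11: insert a.com -> 10.0.0.2 (expiry=32+2=34). clock=32
Op 12: tick 1 -> clock=33.
Op 13: insert a.com -> 10.0.0.1 (expiry=33+4=37). clock=33
Op 14: tick 10 -> clock=43. purged={a.com,b.com}
Op 15: insert b.com -> 10.0.0.3 (expiry=43+6=49). clock=43
Op 16: tick 1 -> clock=44.
Op 17: insert b.com -> 10.0.0.1 (expiry=44+8=52). clock=44
Op 18: tick 1 -> clock=45.
Op 19: tick 2 -> clock=47.
Op 20: insert b.com -> 10.0.0.3 (expiry=47+8=55). clock=47
Op 21: tick 2 -> clock=49.
Op 22: insert c.com -> 10.0.0.2 (expiry=49+4=53). clock=49
Op 23: tick 3 -> clock=52.
Op 24: insert b.com -> 10.0.0.2 (expiry=52+2=54). clock=52
Op 25: insert b.com -> 10.0.0.3 (expiry=52+6=58). clock=52
Op 26: insert b.com -> 10.0.0.1 (expiry=52+2=54). clock=52
Op 27: insert a.com -> 10.0.0.3 (expiry=52+4=56). clock=52
Op 28: insert b.com -> 10.0.0.2 (expiry=52+2=54). clock=52
lookup a.com: present, ip=10.0.0.3 expiry=56 > clock=52

Answer: 10.0.0.3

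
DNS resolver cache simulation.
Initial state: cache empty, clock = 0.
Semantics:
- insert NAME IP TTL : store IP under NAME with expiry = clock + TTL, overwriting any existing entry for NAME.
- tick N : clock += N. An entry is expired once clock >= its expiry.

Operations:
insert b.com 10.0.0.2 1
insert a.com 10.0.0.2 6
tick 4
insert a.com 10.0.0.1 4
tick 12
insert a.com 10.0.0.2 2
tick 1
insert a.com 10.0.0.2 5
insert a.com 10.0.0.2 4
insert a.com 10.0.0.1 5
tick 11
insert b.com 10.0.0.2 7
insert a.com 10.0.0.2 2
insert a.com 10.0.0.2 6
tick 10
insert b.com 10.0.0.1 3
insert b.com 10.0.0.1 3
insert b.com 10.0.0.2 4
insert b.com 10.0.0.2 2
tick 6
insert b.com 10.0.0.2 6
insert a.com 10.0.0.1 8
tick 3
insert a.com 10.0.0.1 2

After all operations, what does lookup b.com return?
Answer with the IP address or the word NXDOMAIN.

Op 1: insert b.com -> 10.0.0.2 (expiry=0+1=1). clock=0
Op 2: insert a.com -> 10.0.0.2 (expiry=0+6=6). clock=0
Op 3: tick 4 -> clock=4. purged={b.com}
Op 4: insert a.com -> 10.0.0.1 (expiry=4+4=8). clock=4
Op 5: tick 12 -> clock=16. purged={a.com}
Op 6: insert a.com -> 10.0.0.2 (expiry=16+2=18). clock=16
Op 7: tick 1 -> clock=17.
Op 8: insert a.com -> 10.0.0.2 (expiry=17+5=22). clock=17
Op 9: insert a.com -> 10.0.0.2 (expiry=17+4=21). clock=17
Op 10: insert a.com -> 10.0.0.1 (expiry=17+5=22). clock=17
Op 11: tick 11 -> clock=28. purged={a.com}
Op 12: insert b.com -> 10.0.0.2 (expiry=28+7=35). clock=28
Op 13: insert a.com -> 10.0.0.2 (expiry=28+2=30). clock=28
Op 14: insert a.com -> 10.0.0.2 (expiry=28+6=34). clock=28
Op 15: tick 10 -> clock=38. purged={a.com,b.com}
Op 16: insert b.com -> 10.0.0.1 (expiry=38+3=41). clock=38
Op 17: insert b.com -> 10.0.0.1 (expiry=38+3=41). clock=38
Op 18: insert b.com -> 10.0.0.2 (expiry=38+4=42). clock=38
Op 19: insert b.com -> 10.0.0.2 (expiry=38+2=40). clock=38
Op 20: tick 6 -> clock=44. purged={b.com}
Op 21: insert b.com -> 10.0.0.2 (expiry=44+6=50). clock=44
Op 22: insert a.com -> 10.0.0.1 (expiry=44+8=52). clock=44
Op 23: tick 3 -> clock=47.
Op 24: insert a.com -> 10.0.0.1 (expiry=47+2=49). clock=47
lookup b.com: present, ip=10.0.0.2 expiry=50 > clock=47

Answer: 10.0.0.2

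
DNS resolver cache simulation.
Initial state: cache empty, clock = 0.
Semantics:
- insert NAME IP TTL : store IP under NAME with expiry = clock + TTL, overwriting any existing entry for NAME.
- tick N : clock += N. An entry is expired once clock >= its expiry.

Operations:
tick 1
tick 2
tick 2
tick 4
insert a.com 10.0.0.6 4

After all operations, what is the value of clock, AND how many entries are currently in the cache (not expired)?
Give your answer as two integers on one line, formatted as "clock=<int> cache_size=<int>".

Answer: clock=9 cache_size=1

Derivation:
Op 1: tick 1 -> clock=1.
Op 2: tick 2 -> clock=3.
Op 3: tick 2 -> clock=5.
Op 4: tick 4 -> clock=9.
Op 5: insert a.com -> 10.0.0.6 (expiry=9+4=13). clock=9
Final clock = 9
Final cache (unexpired): {a.com} -> size=1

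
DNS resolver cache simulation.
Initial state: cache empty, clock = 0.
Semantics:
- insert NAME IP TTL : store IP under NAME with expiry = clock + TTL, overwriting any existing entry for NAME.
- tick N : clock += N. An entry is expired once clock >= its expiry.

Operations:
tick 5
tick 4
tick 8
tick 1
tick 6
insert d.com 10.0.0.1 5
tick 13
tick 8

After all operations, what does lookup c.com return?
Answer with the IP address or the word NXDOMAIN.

Op 1: tick 5 -> clock=5.
Op 2: tick 4 -> clock=9.
Op 3: tick 8 -> clock=17.
Op 4: tick 1 -> clock=18.
Op 5: tick 6 -> clock=24.
Op 6: insert d.com -> 10.0.0.1 (expiry=24+5=29). clock=24
Op 7: tick 13 -> clock=37. purged={d.com}
Op 8: tick 8 -> clock=45.
lookup c.com: not in cache (expired or never inserted)

Answer: NXDOMAIN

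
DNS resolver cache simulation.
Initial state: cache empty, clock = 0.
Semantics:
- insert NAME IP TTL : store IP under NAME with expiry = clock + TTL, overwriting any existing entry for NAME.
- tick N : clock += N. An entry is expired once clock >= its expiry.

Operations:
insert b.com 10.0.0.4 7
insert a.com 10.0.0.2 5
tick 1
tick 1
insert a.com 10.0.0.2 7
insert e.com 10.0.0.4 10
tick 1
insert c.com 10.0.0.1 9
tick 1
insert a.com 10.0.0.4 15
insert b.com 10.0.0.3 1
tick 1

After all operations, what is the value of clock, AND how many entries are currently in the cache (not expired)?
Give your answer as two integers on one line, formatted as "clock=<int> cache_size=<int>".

Op 1: insert b.com -> 10.0.0.4 (expiry=0+7=7). clock=0
Op 2: insert a.com -> 10.0.0.2 (expiry=0+5=5). clock=0
Op 3: tick 1 -> clock=1.
Op 4: tick 1 -> clock=2.
Op 5: insert a.com -> 10.0.0.2 (expiry=2+7=9). clock=2
Op 6: insert e.com -> 10.0.0.4 (expiry=2+10=12). clock=2
Op 7: tick 1 -> clock=3.
Op 8: insert c.com -> 10.0.0.1 (expiry=3+9=12). clock=3
Op 9: tick 1 -> clock=4.
Op 10: insert a.com -> 10.0.0.4 (expiry=4+15=19). clock=4
Op 11: insert b.com -> 10.0.0.3 (expiry=4+1=5). clock=4
Op 12: tick 1 -> clock=5. purged={b.com}
Final clock = 5
Final cache (unexpired): {a.com,c.com,e.com} -> size=3

Answer: clock=5 cache_size=3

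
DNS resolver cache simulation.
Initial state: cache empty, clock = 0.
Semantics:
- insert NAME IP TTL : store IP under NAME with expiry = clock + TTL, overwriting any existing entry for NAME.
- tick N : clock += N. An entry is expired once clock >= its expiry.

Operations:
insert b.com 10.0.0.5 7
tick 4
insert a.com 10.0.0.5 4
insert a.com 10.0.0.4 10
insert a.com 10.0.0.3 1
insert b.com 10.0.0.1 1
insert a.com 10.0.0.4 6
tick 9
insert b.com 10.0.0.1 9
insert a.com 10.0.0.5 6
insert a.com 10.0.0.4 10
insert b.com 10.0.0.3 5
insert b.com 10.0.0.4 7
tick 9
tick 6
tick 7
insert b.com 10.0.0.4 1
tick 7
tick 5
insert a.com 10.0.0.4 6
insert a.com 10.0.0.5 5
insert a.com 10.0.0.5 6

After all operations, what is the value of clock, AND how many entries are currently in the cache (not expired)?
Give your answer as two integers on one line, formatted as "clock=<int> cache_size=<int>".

Answer: clock=47 cache_size=1

Derivation:
Op 1: insert b.com -> 10.0.0.5 (expiry=0+7=7). clock=0
Op 2: tick 4 -> clock=4.
Op 3: insert a.com -> 10.0.0.5 (expiry=4+4=8). clock=4
Op 4: insert a.com -> 10.0.0.4 (expiry=4+10=14). clock=4
Op 5: insert a.com -> 10.0.0.3 (expiry=4+1=5). clock=4
Op 6: insert b.com -> 10.0.0.1 (expiry=4+1=5). clock=4
Op 7: insert a.com -> 10.0.0.4 (expiry=4+6=10). clock=4
Op 8: tick 9 -> clock=13. purged={a.com,b.com}
Op 9: insert b.com -> 10.0.0.1 (expiry=13+9=22). clock=13
Op 10: insert a.com -> 10.0.0.5 (expiry=13+6=19). clock=13
Op 11: insert a.com -> 10.0.0.4 (expiry=13+10=23). clock=13
Op 12: insert b.com -> 10.0.0.3 (expiry=13+5=18). clock=13
Op 13: insert b.com -> 10.0.0.4 (expiry=13+7=20). clock=13
Op 14: tick 9 -> clock=22. purged={b.com}
Op 15: tick 6 -> clock=28. purged={a.com}
Op 16: tick 7 -> clock=35.
Op 17: insert b.com -> 10.0.0.4 (expiry=35+1=36). clock=35
Op 18: tick 7 -> clock=42. purged={b.com}
Op 19: tick 5 -> clock=47.
Op 20: insert a.com -> 10.0.0.4 (expiry=47+6=53). clock=47
Op 21: insert a.com -> 10.0.0.5 (expiry=47+5=52). clock=47
Op 22: insert a.com -> 10.0.0.5 (expiry=47+6=53). clock=47
Final clock = 47
Final cache (unexpired): {a.com} -> size=1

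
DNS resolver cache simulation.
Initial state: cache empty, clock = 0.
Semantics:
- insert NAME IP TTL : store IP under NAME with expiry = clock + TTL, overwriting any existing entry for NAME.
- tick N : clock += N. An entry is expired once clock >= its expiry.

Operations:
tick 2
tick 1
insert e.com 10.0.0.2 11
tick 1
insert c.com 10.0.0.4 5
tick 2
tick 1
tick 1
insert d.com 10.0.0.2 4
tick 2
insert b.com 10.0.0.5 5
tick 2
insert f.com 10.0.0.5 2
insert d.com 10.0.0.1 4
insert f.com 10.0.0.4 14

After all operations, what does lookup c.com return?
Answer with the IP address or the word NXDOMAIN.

Answer: NXDOMAIN

Derivation:
Op 1: tick 2 -> clock=2.
Op 2: tick 1 -> clock=3.
Op 3: insert e.com -> 10.0.0.2 (expiry=3+11=14). clock=3
Op 4: tick 1 -> clock=4.
Op 5: insert c.com -> 10.0.0.4 (expiry=4+5=9). clock=4
Op 6: tick 2 -> clock=6.
Op 7: tick 1 -> clock=7.
Op 8: tick 1 -> clock=8.
Op 9: insert d.com -> 10.0.0.2 (expiry=8+4=12). clock=8
Op 10: tick 2 -> clock=10. purged={c.com}
Op 11: insert b.com -> 10.0.0.5 (expiry=10+5=15). clock=10
Op 12: tick 2 -> clock=12. purged={d.com}
Op 13: insert f.com -> 10.0.0.5 (expiry=12+2=14). clock=12
Op 14: insert d.com -> 10.0.0.1 (expiry=12+4=16). clock=12
Op 15: insert f.com -> 10.0.0.4 (expiry=12+14=26). clock=12
lookup c.com: not in cache (expired or never inserted)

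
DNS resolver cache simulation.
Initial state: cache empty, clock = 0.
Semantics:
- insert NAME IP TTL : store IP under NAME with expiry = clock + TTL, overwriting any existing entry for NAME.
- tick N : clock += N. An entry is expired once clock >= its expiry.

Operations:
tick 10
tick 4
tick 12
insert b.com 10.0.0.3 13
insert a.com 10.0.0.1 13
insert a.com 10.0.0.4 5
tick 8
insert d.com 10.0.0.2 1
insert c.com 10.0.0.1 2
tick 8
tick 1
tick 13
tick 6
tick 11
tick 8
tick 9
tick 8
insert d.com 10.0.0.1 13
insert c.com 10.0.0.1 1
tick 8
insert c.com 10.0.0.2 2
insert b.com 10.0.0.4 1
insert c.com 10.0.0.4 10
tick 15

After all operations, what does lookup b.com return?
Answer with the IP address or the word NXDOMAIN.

Op 1: tick 10 -> clock=10.
Op 2: tick 4 -> clock=14.
Op 3: tick 12 -> clock=26.
Op 4: insert b.com -> 10.0.0.3 (expiry=26+13=39). clock=26
Op 5: insert a.com -> 10.0.0.1 (expiry=26+13=39). clock=26
Op 6: insert a.com -> 10.0.0.4 (expiry=26+5=31). clock=26
Op 7: tick 8 -> clock=34. purged={a.com}
Op 8: insert d.com -> 10.0.0.2 (expiry=34+1=35). clock=34
Op 9: insert c.com -> 10.0.0.1 (expiry=34+2=36). clock=34
Op 10: tick 8 -> clock=42. purged={b.com,c.com,d.com}
Op 11: tick 1 -> clock=43.
Op 12: tick 13 -> clock=56.
Op 13: tick 6 -> clock=62.
Op 14: tick 11 -> clock=73.
Op 15: tick 8 -> clock=81.
Op 16: tick 9 -> clock=90.
Op 17: tick 8 -> clock=98.
Op 18: insert d.com -> 10.0.0.1 (expiry=98+13=111). clock=98
Op 19: insert c.com -> 10.0.0.1 (expiry=98+1=99). clock=98
Op 20: tick 8 -> clock=106. purged={c.com}
Op 21: insert c.com -> 10.0.0.2 (expiry=106+2=108). clock=106
Op 22: insert b.com -> 10.0.0.4 (expiry=106+1=107). clock=106
Op 23: insert c.com -> 10.0.0.4 (expiry=106+10=116). clock=106
Op 24: tick 15 -> clock=121. purged={b.com,c.com,d.com}
lookup b.com: not in cache (expired or never inserted)

Answer: NXDOMAIN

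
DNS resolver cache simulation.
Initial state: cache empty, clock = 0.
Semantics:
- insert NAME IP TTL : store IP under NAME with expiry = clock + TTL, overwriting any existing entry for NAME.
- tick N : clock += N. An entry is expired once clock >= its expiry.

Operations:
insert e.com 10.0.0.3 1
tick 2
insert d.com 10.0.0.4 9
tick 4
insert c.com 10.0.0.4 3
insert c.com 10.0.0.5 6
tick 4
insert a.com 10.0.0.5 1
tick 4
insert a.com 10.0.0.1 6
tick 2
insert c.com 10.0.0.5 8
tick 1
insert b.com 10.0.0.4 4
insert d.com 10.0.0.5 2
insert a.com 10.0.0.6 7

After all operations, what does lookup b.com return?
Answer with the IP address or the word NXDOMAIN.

Op 1: insert e.com -> 10.0.0.3 (expiry=0+1=1). clock=0
Op 2: tick 2 -> clock=2. purged={e.com}
Op 3: insert d.com -> 10.0.0.4 (expiry=2+9=11). clock=2
Op 4: tick 4 -> clock=6.
Op 5: insert c.com -> 10.0.0.4 (expiry=6+3=9). clock=6
Op 6: insert c.com -> 10.0.0.5 (expiry=6+6=12). clock=6
Op 7: tick 4 -> clock=10.
Op 8: insert a.com -> 10.0.0.5 (expiry=10+1=11). clock=10
Op 9: tick 4 -> clock=14. purged={a.com,c.com,d.com}
Op 10: insert a.com -> 10.0.0.1 (expiry=14+6=20). clock=14
Op 11: tick 2 -> clock=16.
Op 12: insert c.com -> 10.0.0.5 (expiry=16+8=24). clock=16
Op 13: tick 1 -> clock=17.
Op 14: insert b.com -> 10.0.0.4 (expiry=17+4=21). clock=17
Op 15: insert d.com -> 10.0.0.5 (expiry=17+2=19). clock=17
Op 16: insert a.com -> 10.0.0.6 (expiry=17+7=24). clock=17
lookup b.com: present, ip=10.0.0.4 expiry=21 > clock=17

Answer: 10.0.0.4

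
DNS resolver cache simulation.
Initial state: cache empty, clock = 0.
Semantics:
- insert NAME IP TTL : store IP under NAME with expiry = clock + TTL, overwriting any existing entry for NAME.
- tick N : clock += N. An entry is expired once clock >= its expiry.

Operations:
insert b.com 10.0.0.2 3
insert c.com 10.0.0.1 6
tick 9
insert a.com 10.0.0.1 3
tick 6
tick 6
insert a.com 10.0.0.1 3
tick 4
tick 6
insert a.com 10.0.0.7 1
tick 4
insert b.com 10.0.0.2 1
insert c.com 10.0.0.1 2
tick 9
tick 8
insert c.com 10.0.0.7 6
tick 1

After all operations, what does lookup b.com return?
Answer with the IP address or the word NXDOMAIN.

Op 1: insert b.com -> 10.0.0.2 (expiry=0+3=3). clock=0
Op 2: insert c.com -> 10.0.0.1 (expiry=0+6=6). clock=0
Op 3: tick 9 -> clock=9. purged={b.com,c.com}
Op 4: insert a.com -> 10.0.0.1 (expiry=9+3=12). clock=9
Op 5: tick 6 -> clock=15. purged={a.com}
Op 6: tick 6 -> clock=21.
Op 7: insert a.com -> 10.0.0.1 (expiry=21+3=24). clock=21
Op 8: tick 4 -> clock=25. purged={a.com}
Op 9: tick 6 -> clock=31.
Op 10: insert a.com -> 10.0.0.7 (expiry=31+1=32). clock=31
Op 11: tick 4 -> clock=35. purged={a.com}
Op 12: insert b.com -> 10.0.0.2 (expiry=35+1=36). clock=35
Op 13: insert c.com -> 10.0.0.1 (expiry=35+2=37). clock=35
Op 14: tick 9 -> clock=44. purged={b.com,c.com}
Op 15: tick 8 -> clock=52.
Op 16: insert c.com -> 10.0.0.7 (expiry=52+6=58). clock=52
Op 17: tick 1 -> clock=53.
lookup b.com: not in cache (expired or never inserted)

Answer: NXDOMAIN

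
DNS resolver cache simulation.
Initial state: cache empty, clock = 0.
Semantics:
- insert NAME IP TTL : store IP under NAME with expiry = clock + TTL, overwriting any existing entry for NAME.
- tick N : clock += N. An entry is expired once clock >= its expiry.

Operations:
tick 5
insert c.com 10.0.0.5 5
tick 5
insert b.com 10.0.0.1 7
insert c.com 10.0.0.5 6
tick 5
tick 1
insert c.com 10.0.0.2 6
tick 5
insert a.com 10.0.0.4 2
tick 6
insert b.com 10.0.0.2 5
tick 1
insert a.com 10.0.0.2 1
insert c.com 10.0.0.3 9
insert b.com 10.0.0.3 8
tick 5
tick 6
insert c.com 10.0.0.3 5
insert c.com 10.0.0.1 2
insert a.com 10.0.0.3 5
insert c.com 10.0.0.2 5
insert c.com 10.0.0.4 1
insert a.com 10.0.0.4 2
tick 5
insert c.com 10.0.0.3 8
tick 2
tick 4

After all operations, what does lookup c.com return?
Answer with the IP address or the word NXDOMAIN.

Answer: 10.0.0.3

Derivation:
Op 1: tick 5 -> clock=5.
Op 2: insert c.com -> 10.0.0.5 (expiry=5+5=10). clock=5
Op 3: tick 5 -> clock=10. purged={c.com}
Op 4: insert b.com -> 10.0.0.1 (expiry=10+7=17). clock=10
Op 5: insert c.com -> 10.0.0.5 (expiry=10+6=16). clock=10
Op 6: tick 5 -> clock=15.
Op 7: tick 1 -> clock=16. purged={c.com}
Op 8: insert c.com -> 10.0.0.2 (expiry=16+6=22). clock=16
Op 9: tick 5 -> clock=21. purged={b.com}
Op 10: insert a.com -> 10.0.0.4 (expiry=21+2=23). clock=21
Op 11: tick 6 -> clock=27. purged={a.com,c.com}
Op 12: insert b.com -> 10.0.0.2 (expiry=27+5=32). clock=27
Op 13: tick 1 -> clock=28.
Op 14: insert a.com -> 10.0.0.2 (expiry=28+1=29). clock=28
Op 15: insert c.com -> 10.0.0.3 (expiry=28+9=37). clock=28
Op 16: insert b.com -> 10.0.0.3 (expiry=28+8=36). clock=28
Op 17: tick 5 -> clock=33. purged={a.com}
Op 18: tick 6 -> clock=39. purged={b.com,c.com}
Op 19: insert c.com -> 10.0.0.3 (expiry=39+5=44). clock=39
Op 20: insert c.com -> 10.0.0.1 (expiry=39+2=41). clock=39
Op 21: insert a.com -> 10.0.0.3 (expiry=39+5=44). clock=39
Op 22: insert c.com -> 10.0.0.2 (expiry=39+5=44). clock=39
Op 23: insert c.com -> 10.0.0.4 (expiry=39+1=40). clock=39
Op 24: insert a.com -> 10.0.0.4 (expiry=39+2=41). clock=39
Op 25: tick 5 -> clock=44. purged={a.com,c.com}
Op 26: insert c.com -> 10.0.0.3 (expiry=44+8=52). clock=44
Op 27: tick 2 -> clock=46.
Op 28: tick 4 -> clock=50.
lookup c.com: present, ip=10.0.0.3 expiry=52 > clock=50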